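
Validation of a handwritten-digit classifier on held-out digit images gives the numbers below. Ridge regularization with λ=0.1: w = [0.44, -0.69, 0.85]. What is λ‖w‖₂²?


‖w‖₂² = (0.44)² + (-0.69)² + (0.85)²
     = 0.1936 + 0.4761 + 0.7225
     = 1.3922
λ·‖w‖₂² = 0.1·1.3922 = 0.13922

0.13922


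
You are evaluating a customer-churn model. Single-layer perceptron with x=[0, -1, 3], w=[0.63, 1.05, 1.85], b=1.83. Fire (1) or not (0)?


z = (0)·(0.63) + (-1)·(1.05) + (3)·(1.85) + 1.83
  = 6.33
step(z) = 1 (z≥0)

1


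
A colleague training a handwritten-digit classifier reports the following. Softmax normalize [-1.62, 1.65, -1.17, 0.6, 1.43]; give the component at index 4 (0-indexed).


Exponentials: e^-1.62=0.1979, e^1.65=5.207, e^-1.17=0.3104, e^0.6=1.8221, e^1.43=4.1787
Sum = 11.7161
Softmax = [0.0169, 0.4444, 0.0265, 0.1555, 0.3567]
p[4] = 4.1787/11.7161 = 0.3567

0.3567


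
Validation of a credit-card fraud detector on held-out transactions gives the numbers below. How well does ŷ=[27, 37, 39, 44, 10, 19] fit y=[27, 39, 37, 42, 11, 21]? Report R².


ȳ = 29.5
SS_res = Σ(y-ŷ)² = 17
SS_tot = Σ(y-ȳ)² = 723.5
R² = 1 - SS_res/SS_tot = 1 - 0.0235 = 0.9765

0.9765


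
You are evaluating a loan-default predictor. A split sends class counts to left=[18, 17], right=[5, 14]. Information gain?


Parent = [23, 31], H_parent = 0.9841
H_left = 0.9994 (n=35), H_right = 0.8315 (n=19)
H_children = (35/54)·0.9994 + (19/54)·0.8315 = 0.9403
IG = 0.9841 - 0.9403 = 0.0438

0.0438


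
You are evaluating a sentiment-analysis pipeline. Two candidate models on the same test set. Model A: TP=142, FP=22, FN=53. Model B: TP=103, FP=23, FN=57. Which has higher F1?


Model A: P=142/164=0.8659, R=142/195=0.7282, F1=2PR/(P+R)=2TP/(2TP+FP+FN)=284/359=0.7911
Model B: P=103/126=0.8175, R=103/160=0.6438, F1=2PR/(P+R)=2TP/(2TP+FP+FN)=206/286=0.7203
0.7911 > 0.7203 → Model A

Model A


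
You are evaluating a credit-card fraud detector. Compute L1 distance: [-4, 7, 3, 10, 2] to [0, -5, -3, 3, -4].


d = |-4-0| + |7+ 5| + |3+ 3| + |10-3| + |2+ 4|
  = 4 + 12 + 6 + 7 + 6
  = 35

35


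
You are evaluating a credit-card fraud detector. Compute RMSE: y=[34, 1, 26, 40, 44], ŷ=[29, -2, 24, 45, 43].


MSE = 64/5 = 12.8
RMSE = √(64/5) = 3.5777

3.5777


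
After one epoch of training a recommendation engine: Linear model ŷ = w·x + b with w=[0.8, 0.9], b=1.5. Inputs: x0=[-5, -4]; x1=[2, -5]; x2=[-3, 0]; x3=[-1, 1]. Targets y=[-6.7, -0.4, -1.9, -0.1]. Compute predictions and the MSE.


ŷ0 = (0.8)·(-5) + (0.9)·(-4) + 1.5 = -6.1
ŷ1 = (0.8)·(2) + (0.9)·(-5) + 1.5 = -1.4
ŷ2 = (0.8)·(-3) + (0.9)·(0) + 1.5 = -0.9
ŷ3 = (0.8)·(-1) + (0.9)·(1) + 1.5 = 1.6
errors² = [0.36, 1.0, 1.0, 2.89]
MSE = 5.2500/4 = 1.3125

1.3125


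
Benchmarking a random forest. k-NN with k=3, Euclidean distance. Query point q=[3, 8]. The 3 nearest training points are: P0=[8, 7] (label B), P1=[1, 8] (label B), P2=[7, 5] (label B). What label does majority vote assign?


d(q,P0) = 5.099  (label B)
d(q,P1) = 2.0  (label B)
d(q,P2) = 5.0  (label B)
Votes: A=0, B=3
Majority → B

B


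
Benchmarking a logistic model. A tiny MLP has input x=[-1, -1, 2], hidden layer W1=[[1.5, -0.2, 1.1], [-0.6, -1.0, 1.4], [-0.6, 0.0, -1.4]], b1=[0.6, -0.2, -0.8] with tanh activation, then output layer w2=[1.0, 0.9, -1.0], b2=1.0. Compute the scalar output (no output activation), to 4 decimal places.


z1[0] = (1.5)·(-1) + (-0.2)·(-1) + (1.1)·(2) + 0.6 = 1.5
z1[1] = (-0.6)·(-1) + (-1.0)·(-1) + (1.4)·(2) - 0.2 = 4.2
z1[2] = (-0.6)·(-1) + (0.0)·(-1) + (-1.4)·(2) - 0.8 = -3.0
h = tanh(z1) = [0.9051, 0.9996, -0.9951]
output = (1.0)·(0.9051) + (0.9)·(0.9996) + (-1.0)·(-0.9951) + 1.0 = 3.7998

3.7998


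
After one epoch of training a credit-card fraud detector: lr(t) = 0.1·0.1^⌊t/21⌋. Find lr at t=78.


n_drops = ⌊78/21⌋ = 3
lr = 0.1·0.1^3 = 0.1·0.001 = 0.0001

0.0001


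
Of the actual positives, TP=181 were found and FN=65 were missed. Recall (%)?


Recall = TP/(TP+FN)
= 181/(181+65)
= 181/246 = 73.58%

73.58%


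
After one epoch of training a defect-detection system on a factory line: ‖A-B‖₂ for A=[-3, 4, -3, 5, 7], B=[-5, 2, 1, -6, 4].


d = √((-3+ 5)² + (4-2)² + (-3-1)² + (5+ 6)² + (7-4)²)
  = √(4 + 4 + 16 + 121 + 9)
  = √154 = 12.4097

12.4097


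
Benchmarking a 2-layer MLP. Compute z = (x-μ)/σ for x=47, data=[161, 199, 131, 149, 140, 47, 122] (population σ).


μ = 135.5714, σ = 42.9613
z = (47 - 135.5714)/42.9613 = -2.0617

-2.0617


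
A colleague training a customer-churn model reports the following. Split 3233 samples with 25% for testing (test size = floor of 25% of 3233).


Test = ⌊3233·25/100⌋ = 808
Train = 3233 - 808 = 2425

Train: 2425, Test: 808


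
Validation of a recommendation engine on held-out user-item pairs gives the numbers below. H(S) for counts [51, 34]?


Probabilities: [51/85, 34/85] ≈ [0.6, 0.4]
H = -((51/85)·log₂(51/85) + (34/85)·log₂(34/85))
  = 0.971 bits

0.971 bits


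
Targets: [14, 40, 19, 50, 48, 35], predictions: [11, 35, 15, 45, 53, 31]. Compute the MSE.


Squared errors: (14-11)²=9, (40-35)²=25, (19-15)²=16, (50-45)²=25, (48-53)²=25, (35-31)²=16
Sum = 116
MSE = 116/6 = 58/3

58/3


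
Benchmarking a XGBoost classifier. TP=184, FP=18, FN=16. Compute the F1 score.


Precision = 184/202 = 0.9109
Recall = 184/200 = 0.92
F1 = 2·P·R/(P+R) = 2·TP/(2·TP+FP+FN) = 368/(368+18+16) = 368/402 = 0.9154

0.9154


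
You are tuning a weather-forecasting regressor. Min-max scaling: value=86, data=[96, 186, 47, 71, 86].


min=47, max=186
(86-47)/(186-47) = 39/139 = 0.2806

0.2806


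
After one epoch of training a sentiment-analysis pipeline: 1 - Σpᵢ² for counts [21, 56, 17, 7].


Probabilities: [21/101, 56/101, 17/101, 7/101] ≈ [0.2079, 0.5545, 0.1683, 0.0693]
Σpᵢ² = (441 + 3136 + 289 + 49)/101² = 3915/10201
Gini = 1 - Σpᵢ² = 1 - 3915/10201 = 0.6162

0.6162


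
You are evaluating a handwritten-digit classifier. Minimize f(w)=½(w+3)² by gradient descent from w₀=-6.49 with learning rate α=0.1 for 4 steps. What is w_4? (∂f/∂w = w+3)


step 1: grad = -6.49+3 = -3.49; w = -6.49 - 0.1·(-3.49) = -6.141
step 2: grad = -6.141+3 = -3.141; w = -6.141 - 0.1·(-3.141) = -5.8269
step 3: grad = -5.8269+3 = -2.8269; w = -5.8269 - 0.1·(-2.8269) = -5.54421
step 4: grad = -5.54421+3 = -2.54421; w = -5.54421 - 0.1·(-2.54421) = -5.289789

-5.289789


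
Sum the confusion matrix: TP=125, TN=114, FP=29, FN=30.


Total = TP + TN + FP + FN
= 125 + 114 + 29 + 30
= 298
(Predicted positive: 154, predicted negative: 144)

298


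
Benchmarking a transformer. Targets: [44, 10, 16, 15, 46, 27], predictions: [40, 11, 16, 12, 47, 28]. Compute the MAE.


Absolute errors: |44-40|=4, |10-11|=1, |16-16|=0, |15-12|=3, |46-47|=1, |27-28|=1
Sum = 10
MAE = 10/6 = 5/3

5/3


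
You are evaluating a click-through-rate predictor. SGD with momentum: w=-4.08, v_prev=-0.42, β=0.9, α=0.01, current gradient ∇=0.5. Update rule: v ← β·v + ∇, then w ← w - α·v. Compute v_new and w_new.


v_new = 0.9·-0.42 + 0.5 = -0.378 + 0.5 = 0.122
w_new = -4.08 - 0.01·0.122 = -4.08 - 0.00122 = -4.08122

v_new=0.122, w_new=-4.08122


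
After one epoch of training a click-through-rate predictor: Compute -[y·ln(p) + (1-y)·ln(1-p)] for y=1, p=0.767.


BCE = -[y·ln(p) + (1-y)·ln(1-p)]
= -1·ln(0.767) - 0
= -ln(0.767) = 0.2653

0.2653


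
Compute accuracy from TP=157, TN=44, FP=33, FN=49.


Accuracy = (TP+TN)/(TP+TN+FP+FN)
= (157+44)/(283)
= 201/283 = 71.02%

71.02%


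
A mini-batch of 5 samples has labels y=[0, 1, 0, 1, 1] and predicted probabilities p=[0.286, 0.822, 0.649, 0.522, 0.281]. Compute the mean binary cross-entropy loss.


L[0] = -ln(1-0.286) = -ln(0.714) = 0.3369
L[1] = -ln(0.822) = 0.196
L[2] = -ln(1-0.649) = -ln(0.351) = 1.047
L[3] = -ln(0.522) = 0.6501
L[4] = -ln(0.281) = 1.2694
mean = (0.3369 + 0.196 + 1.047 + 0.6501 + 1.2694)/5 = 0.6999

0.6999


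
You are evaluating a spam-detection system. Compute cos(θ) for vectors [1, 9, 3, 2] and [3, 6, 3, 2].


A·B = 1·3 + 9·6 + 3·3 + 2·2 = 70
‖A‖ = √95 = 9.7468, ‖B‖ = √58 = 7.6158
cos = 70/(√95·√58) = 70/√5510 = 0.943

0.943


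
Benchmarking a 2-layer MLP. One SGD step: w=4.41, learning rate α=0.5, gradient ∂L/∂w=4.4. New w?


w_new = w - α·∇
= 4.41 - 0.5·4.4
= 4.41 - 2.2
= 2.21

2.21


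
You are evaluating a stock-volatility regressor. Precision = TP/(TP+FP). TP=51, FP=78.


Precision = TP/(TP+FP)
= 51/(51+78)
= 51/129 = 39.53%

39.53%


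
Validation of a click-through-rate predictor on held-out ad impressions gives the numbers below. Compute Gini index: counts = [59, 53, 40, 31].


Probabilities: [59/183, 53/183, 40/183, 31/183] ≈ [0.3224, 0.2896, 0.2186, 0.1694]
Σpᵢ² = (3481 + 2809 + 1600 + 961)/183² = 8851/33489
Gini = 1 - Σpᵢ² = 1 - 8851/33489 = 0.7357

0.7357


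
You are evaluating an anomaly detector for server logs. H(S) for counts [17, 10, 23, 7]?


Probabilities: [17/57, 10/57, 23/57, 7/57] ≈ [0.2982, 0.1754, 0.4035, 0.1228]
H = -((17/57)·log₂(17/57) + (10/57)·log₂(10/57) + (23/57)·log₂(23/57) + (7/57)·log₂(7/57))
  = 1.861 bits

1.861 bits


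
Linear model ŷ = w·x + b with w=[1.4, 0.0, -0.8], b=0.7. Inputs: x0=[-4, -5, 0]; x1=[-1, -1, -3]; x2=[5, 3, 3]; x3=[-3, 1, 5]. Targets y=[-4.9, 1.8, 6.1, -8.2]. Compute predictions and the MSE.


ŷ0 = (1.4)·(-4) + (0.0)·(-5) + (-0.8)·(0) + 0.7 = -4.9
ŷ1 = (1.4)·(-1) + (0.0)·(-1) + (-0.8)·(-3) + 0.7 = 1.7
ŷ2 = (1.4)·(5) + (0.0)·(3) + (-0.8)·(3) + 0.7 = 5.3
ŷ3 = (1.4)·(-3) + (0.0)·(1) + (-0.8)·(5) + 0.7 = -7.5
errors² = [0.0, 0.01, 0.64, 0.49]
MSE = 1.1400/4 = 0.285

0.285


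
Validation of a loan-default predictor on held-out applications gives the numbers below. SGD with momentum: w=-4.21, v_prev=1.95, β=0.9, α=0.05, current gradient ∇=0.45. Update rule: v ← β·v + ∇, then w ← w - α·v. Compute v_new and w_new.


v_new = 0.9·1.95 + 0.45 = 1.755 + 0.45 = 2.205
w_new = -4.21 - 0.05·2.205 = -4.21 - 0.11025 = -4.32025

v_new=2.205, w_new=-4.32025


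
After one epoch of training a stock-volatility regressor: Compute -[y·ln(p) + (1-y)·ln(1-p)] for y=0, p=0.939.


BCE = -[y·ln(p) + (1-y)·ln(1-p)]
= -0 - 1·ln(1-0.939)
= -ln(0.061) = 2.7969

2.7969


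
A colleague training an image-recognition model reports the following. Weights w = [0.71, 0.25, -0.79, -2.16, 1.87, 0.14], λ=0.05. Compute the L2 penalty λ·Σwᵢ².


‖w‖₂² = (0.71)² + (0.25)² + (-0.79)² + (-2.16)² + (1.87)² + (0.14)²
     = 0.5041 + 0.0625 + 0.6241 + 4.6656 + 3.4969 + 0.0196
     = 9.3728
λ·‖w‖₂² = 0.05·9.3728 = 0.46864

0.46864


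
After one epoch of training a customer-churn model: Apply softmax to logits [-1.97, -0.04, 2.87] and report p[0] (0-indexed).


Exponentials: e^-1.97=0.1395, e^-0.04=0.9608, e^2.87=17.637
Sum = 18.7373
Softmax = [0.0074, 0.0513, 0.9413]
p[0] = 0.1395/18.7373 = 0.0074

0.0074


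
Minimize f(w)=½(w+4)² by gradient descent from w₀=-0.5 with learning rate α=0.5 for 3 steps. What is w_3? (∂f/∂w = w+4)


step 1: grad = -0.5+4 = 3.5; w = -0.5 - 0.5·(3.5) = -2.25
step 2: grad = -2.25+4 = 1.75; w = -2.25 - 0.5·(1.75) = -3.125
step 3: grad = -3.125+4 = 0.875; w = -3.125 - 0.5·(0.875) = -3.5625

-3.5625


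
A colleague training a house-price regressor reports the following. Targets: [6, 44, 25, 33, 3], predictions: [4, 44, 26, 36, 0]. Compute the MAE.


Absolute errors: |6-4|=2, |44-44|=0, |25-26|=1, |33-36|=3, |3-0|=3
Sum = 9
MAE = 9/5 = 9/5

9/5


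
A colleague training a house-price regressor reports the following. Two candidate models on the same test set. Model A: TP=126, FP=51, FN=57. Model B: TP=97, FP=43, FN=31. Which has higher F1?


Model A: P=126/177=0.7119, R=126/183=0.6885, F1=2PR/(P+R)=2TP/(2TP+FP+FN)=252/360=0.7
Model B: P=97/140=0.6929, R=97/128=0.7578, F1=2PR/(P+R)=2TP/(2TP+FP+FN)=194/268=0.7239
0.7 < 0.7239 → Model B

Model B


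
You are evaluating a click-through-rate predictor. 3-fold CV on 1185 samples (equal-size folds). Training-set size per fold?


Fold size = 1185/3 = 395
Training per fold = 1185 - 395 = 790

790


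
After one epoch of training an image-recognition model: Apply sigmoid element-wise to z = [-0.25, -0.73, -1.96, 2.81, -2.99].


σ(-0.25) = 1/(1+e^0.25) = 0.4378
σ(-0.73) = 1/(1+e^0.73) = 0.3252
σ(-1.96) = 1/(1+e^1.96) = 0.1235
σ(2.81) = 1/(1+e^-2.81) = 0.9432
σ(-2.99) = 1/(1+e^2.99) = 0.0479
result = [0.4378, 0.3252, 0.1235, 0.9432, 0.0479]

[0.4378, 0.3252, 0.1235, 0.9432, 0.0479]


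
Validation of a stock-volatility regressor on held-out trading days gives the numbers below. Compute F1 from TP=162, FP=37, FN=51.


Precision = 162/199 = 0.8141
Recall = 162/213 = 0.7606
F1 = 2·P·R/(P+R) = 2·TP/(2·TP+FP+FN) = 324/(324+37+51) = 324/412 = 0.7864

0.7864


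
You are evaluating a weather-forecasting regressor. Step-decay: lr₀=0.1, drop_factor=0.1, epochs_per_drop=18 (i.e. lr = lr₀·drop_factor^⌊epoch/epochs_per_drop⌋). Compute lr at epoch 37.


n_drops = ⌊37/18⌋ = 2
lr = 0.1·0.1^2 = 0.1·0.01 = 0.001

0.001


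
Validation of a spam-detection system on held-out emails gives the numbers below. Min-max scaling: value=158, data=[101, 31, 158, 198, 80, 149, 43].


min=31, max=198
(158-31)/(198-31) = 127/167 = 0.7605

0.7605


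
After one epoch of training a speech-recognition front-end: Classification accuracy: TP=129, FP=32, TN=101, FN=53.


Accuracy = (TP+TN)/(TP+TN+FP+FN)
= (129+101)/(315)
= 230/315 = 73.02%

73.02%


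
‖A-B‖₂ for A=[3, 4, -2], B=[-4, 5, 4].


d = √((3+ 4)² + (4-5)² + (-2-4)²)
  = √(49 + 1 + 36)
  = √86 = 9.2736

9.2736


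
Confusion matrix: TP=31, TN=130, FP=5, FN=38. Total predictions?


Total = TP + TN + FP + FN
= 31 + 130 + 5 + 38
= 204
(Predicted positive: 36, predicted negative: 168)

204


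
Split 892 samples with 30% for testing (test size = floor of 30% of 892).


Test = ⌊892·30/100⌋ = 267
Train = 892 - 267 = 625

Train: 625, Test: 267


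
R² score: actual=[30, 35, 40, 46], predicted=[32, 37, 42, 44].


ȳ = 37.75
SS_res = Σ(y-ŷ)² = 16
SS_tot = Σ(y-ȳ)² = 140.75
R² = 1 - SS_res/SS_tot = 1 - 0.1137 = 0.8863

0.8863


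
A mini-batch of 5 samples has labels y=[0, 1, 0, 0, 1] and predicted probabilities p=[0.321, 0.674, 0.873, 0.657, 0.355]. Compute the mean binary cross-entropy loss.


L[0] = -ln(1-0.321) = -ln(0.679) = 0.3871
L[1] = -ln(0.674) = 0.3945
L[2] = -ln(1-0.873) = -ln(0.127) = 2.0636
L[3] = -ln(1-0.657) = -ln(0.343) = 1.07
L[4] = -ln(0.355) = 1.0356
mean = (0.3871 + 0.3945 + 2.0636 + 1.07 + 1.0356)/5 = 0.9902

0.9902


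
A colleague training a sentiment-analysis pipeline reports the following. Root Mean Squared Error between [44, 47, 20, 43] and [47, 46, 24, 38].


MSE = 51/4 = 12.75
RMSE = √(51/4) = 3.5707

3.5707


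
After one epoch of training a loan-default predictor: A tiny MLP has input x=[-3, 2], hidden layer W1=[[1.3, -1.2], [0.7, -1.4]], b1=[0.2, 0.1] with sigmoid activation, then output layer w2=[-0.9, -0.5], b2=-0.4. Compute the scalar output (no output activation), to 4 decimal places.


z1[0] = (1.3)·(-3) + (-1.2)·(2) + 0.2 = -6.1
z1[1] = (0.7)·(-3) + (-1.4)·(2) + 0.1 = -4.8
h = sigmoid(z1) = [0.0022, 0.0082]
output = (-0.9)·(0.0022) + (-0.5)·(0.0082) - 0.4 = -0.4061

-0.4061


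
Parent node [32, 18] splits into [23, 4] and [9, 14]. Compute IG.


Parent = [32, 18], H_parent = 0.9427
H_left = 0.6052 (n=27), H_right = 0.9656 (n=23)
H_children = (27/50)·0.6052 + (23/50)·0.9656 = 0.771
IG = 0.9427 - 0.771 = 0.1717

0.1717


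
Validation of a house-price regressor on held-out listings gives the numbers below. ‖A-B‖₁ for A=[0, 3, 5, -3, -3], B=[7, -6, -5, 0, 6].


d = |0-7| + |3+ 6| + |5+ 5| + |-3-0| + |-3-6|
  = 7 + 9 + 10 + 3 + 9
  = 38

38


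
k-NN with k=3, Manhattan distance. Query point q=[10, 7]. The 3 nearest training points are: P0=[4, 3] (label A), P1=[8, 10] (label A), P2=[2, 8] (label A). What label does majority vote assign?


d(q,P0) = 10  (label A)
d(q,P1) = 5  (label A)
d(q,P2) = 9  (label A)
Votes: A=3, B=0
Majority → A

A


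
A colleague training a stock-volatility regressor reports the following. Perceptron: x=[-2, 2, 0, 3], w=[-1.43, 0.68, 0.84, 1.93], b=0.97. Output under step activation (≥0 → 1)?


z = (-2)·(-1.43) + (2)·(0.68) + (0)·(0.84) + (3)·(1.93) + 0.97
  = 10.98
step(z) = 1 (z≥0)

1


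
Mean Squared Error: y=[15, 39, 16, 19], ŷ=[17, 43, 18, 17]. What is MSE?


Squared errors: (15-17)²=4, (39-43)²=16, (16-18)²=4, (19-17)²=4
Sum = 28
MSE = 28/4 = 7

7


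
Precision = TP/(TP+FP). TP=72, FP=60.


Precision = TP/(TP+FP)
= 72/(72+60)
= 72/132 = 54.55%

54.55%


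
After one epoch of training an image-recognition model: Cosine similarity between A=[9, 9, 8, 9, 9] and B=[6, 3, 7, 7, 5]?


A·B = 9·6 + 9·3 + 8·7 + 9·7 + 9·5 = 245
‖A‖ = √388 = 19.6977, ‖B‖ = √168 = 12.9615
cos = 245/(√388·√168) = 245/√65184 = 0.9596

0.9596


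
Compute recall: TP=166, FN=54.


Recall = TP/(TP+FN)
= 166/(166+54)
= 166/220 = 75.45%

75.45%


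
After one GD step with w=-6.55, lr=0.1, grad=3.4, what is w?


w_new = w - α·∇
= -6.55 - 0.1·3.4
= -6.55 - 0.34
= -6.89

-6.89


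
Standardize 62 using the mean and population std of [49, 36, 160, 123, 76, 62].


μ = 84.3333, σ = 43.538
z = (62 - 84.3333)/43.538 = -0.513

-0.513


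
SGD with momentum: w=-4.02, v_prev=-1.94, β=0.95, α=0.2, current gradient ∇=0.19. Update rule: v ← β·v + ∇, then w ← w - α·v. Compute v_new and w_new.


v_new = 0.95·-1.94 + 0.19 = -1.843 + 0.19 = -1.653
w_new = -4.02 - 0.2·-1.653 = -4.02 + 0.3306 = -3.6894

v_new=-1.653, w_new=-3.6894


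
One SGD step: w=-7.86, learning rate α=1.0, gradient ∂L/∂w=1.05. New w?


w_new = w - α·∇
= -7.86 - 1.0·1.05
= -7.86 - 1.05
= -8.91

-8.91


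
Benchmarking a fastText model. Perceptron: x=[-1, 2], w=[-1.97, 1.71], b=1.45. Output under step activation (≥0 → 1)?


z = (-1)·(-1.97) + (2)·(1.71) + 1.45
  = 6.84
step(z) = 1 (z≥0)

1


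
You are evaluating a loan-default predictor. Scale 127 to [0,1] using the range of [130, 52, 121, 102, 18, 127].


min=18, max=130
(127-18)/(130-18) = 109/112 = 0.9732

0.9732


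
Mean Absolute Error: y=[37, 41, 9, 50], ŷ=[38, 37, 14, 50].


Absolute errors: |37-38|=1, |41-37|=4, |9-14|=5, |50-50|=0
Sum = 10
MAE = 10/4 = 5/2

5/2


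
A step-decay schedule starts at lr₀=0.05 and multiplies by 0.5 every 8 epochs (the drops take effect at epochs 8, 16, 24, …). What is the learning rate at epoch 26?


n_drops = ⌊26/8⌋ = 3
lr = 0.05·0.5^3 = 0.05·0.125 = 0.00625

0.00625


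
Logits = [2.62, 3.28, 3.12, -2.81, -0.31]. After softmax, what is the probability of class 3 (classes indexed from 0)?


Exponentials: e^2.62=13.7357, e^3.28=26.5758, e^3.12=22.6464, e^-2.81=0.0602, e^-0.31=0.7334
Sum = 63.7515
Softmax = [0.2155, 0.4169, 0.3552, 0.0009, 0.0115]
p[3] = 0.0602/63.7515 = 0.0009

0.0009


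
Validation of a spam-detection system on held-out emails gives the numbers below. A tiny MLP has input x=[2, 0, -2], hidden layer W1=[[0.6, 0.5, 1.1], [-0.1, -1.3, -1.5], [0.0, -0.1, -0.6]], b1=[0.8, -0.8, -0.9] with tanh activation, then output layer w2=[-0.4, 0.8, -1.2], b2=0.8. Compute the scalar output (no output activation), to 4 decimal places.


z1[0] = (0.6)·(2) + (0.5)·(0) + (1.1)·(-2) + 0.8 = -0.2
z1[1] = (-0.1)·(2) + (-1.3)·(0) + (-1.5)·(-2) - 0.8 = 2.0
z1[2] = (0.0)·(2) + (-0.1)·(0) + (-0.6)·(-2) - 0.9 = 0.3
h = tanh(z1) = [-0.1974, 0.964, 0.2913]
output = (-0.4)·(-0.1974) + (0.8)·(0.964) + (-1.2)·(0.2913) + 0.8 = 1.3006

1.3006


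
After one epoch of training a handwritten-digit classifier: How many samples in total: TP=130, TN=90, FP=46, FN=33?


Total = TP + TN + FP + FN
= 130 + 90 + 46 + 33
= 299
(Predicted positive: 176, predicted negative: 123)

299


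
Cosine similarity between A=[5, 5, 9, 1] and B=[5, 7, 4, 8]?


A·B = 5·5 + 5·7 + 9·4 + 1·8 = 104
‖A‖ = √132 = 11.4891, ‖B‖ = √154 = 12.4097
cos = 104/(√132·√154) = 104/√20328 = 0.7294

0.7294


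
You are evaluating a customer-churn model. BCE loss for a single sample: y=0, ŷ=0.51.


BCE = -[y·ln(p) + (1-y)·ln(1-p)]
= -0 - 1·ln(1-0.51)
= -ln(0.49) = 0.7133

0.7133


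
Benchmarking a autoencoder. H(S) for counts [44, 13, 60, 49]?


Probabilities: [44/166, 13/166, 60/166, 49/166] ≈ [0.2651, 0.0783, 0.3614, 0.2952]
H = -((44/166)·log₂(44/166) + (13/166)·log₂(13/166) + (60/166)·log₂(60/166) + (49/166)·log₂(49/166))
  = 1.8458 bits

1.8458 bits


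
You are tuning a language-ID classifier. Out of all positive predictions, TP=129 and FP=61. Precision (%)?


Precision = TP/(TP+FP)
= 129/(129+61)
= 129/190 = 67.89%

67.89%


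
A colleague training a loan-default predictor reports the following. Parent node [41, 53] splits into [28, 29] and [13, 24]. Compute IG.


Parent = [41, 53], H_parent = 0.9882
H_left = 0.9998 (n=57), H_right = 0.9353 (n=37)
H_children = (57/94)·0.9998 + (37/94)·0.9353 = 0.9744
IG = 0.9882 - 0.9744 = 0.0138

0.0138


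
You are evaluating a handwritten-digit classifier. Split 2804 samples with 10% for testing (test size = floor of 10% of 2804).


Test = ⌊2804·10/100⌋ = 280
Train = 2804 - 280 = 2524

Train: 2524, Test: 280


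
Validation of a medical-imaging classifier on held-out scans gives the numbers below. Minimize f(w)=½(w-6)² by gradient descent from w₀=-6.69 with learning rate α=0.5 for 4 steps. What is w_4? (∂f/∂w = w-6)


step 1: grad = -6.69-6 = -12.69; w = -6.69 - 0.5·(-12.69) = -0.345
step 2: grad = -0.345-6 = -6.345; w = -0.345 - 0.5·(-6.345) = 2.8275
step 3: grad = 2.8275-6 = -3.1725; w = 2.8275 - 0.5·(-3.1725) = 4.41375
step 4: grad = 4.41375-6 = -1.58625; w = 4.41375 - 0.5·(-1.58625) = 5.206875

5.206875


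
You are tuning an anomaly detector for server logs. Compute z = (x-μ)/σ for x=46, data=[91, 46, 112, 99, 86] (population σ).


μ = 86.8, σ = 22.2117
z = (46 - 86.8)/22.2117 = -1.8369

-1.8369


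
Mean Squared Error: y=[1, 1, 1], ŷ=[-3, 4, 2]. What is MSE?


Squared errors: (1+ 3)²=16, (1-4)²=9, (1-2)²=1
Sum = 26
MSE = 26/3 = 26/3

26/3


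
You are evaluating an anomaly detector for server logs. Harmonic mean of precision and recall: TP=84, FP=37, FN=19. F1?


Precision = 84/121 = 0.6942
Recall = 84/103 = 0.8155
F1 = 2·P·R/(P+R) = 2·TP/(2·TP+FP+FN) = 168/(168+37+19) = 168/224 = 0.75

0.75


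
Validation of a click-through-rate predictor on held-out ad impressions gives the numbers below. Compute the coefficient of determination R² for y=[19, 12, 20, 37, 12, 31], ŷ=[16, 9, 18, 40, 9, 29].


ȳ = 21.8333
SS_res = Σ(y-ŷ)² = 44
SS_tot = Σ(y-ȳ)² = 518.83
R² = 1 - SS_res/SS_tot = 1 - 0.0848 = 0.9152

0.9152


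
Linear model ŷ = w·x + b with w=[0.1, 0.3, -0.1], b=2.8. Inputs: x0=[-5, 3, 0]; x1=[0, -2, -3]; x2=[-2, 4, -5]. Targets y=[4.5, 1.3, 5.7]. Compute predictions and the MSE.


ŷ0 = (0.1)·(-5) + (0.3)·(3) + (-0.1)·(0) + 2.8 = 3.2
ŷ1 = (0.1)·(0) + (0.3)·(-2) + (-0.1)·(-3) + 2.8 = 2.5
ŷ2 = (0.1)·(-2) + (0.3)·(4) + (-0.1)·(-5) + 2.8 = 4.3
errors² = [1.69, 1.44, 1.96]
MSE = 5.0900/3 = 1.6967

1.6967


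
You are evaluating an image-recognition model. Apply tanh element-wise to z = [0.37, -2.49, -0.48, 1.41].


tanh(0.37) = 0.354
tanh(-2.49) = -0.9863
tanh(-0.48) = -0.4462
tanh(1.41) = 0.8875
result = [0.354, -0.9863, -0.4462, 0.8875]

[0.354, -0.9863, -0.4462, 0.8875]


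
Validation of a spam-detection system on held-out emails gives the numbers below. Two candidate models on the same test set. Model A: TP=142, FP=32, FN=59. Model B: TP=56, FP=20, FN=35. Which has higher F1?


Model A: P=142/174=0.8161, R=142/201=0.7065, F1=2PR/(P+R)=2TP/(2TP+FP+FN)=284/375=0.7573
Model B: P=56/76=0.7368, R=56/91=0.6154, F1=2PR/(P+R)=2TP/(2TP+FP+FN)=112/167=0.6707
0.7573 > 0.6707 → Model A

Model A


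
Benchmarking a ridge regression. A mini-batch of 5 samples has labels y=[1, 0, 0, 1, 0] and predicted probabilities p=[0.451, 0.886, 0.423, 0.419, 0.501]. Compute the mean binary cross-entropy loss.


L[0] = -ln(0.451) = 0.7963
L[1] = -ln(1-0.886) = -ln(0.114) = 2.1716
L[2] = -ln(1-0.423) = -ln(0.577) = 0.5499
L[3] = -ln(0.419) = 0.8699
L[4] = -ln(1-0.501) = -ln(0.499) = 0.6951
mean = (0.7963 + 2.1716 + 0.5499 + 0.8699 + 0.6951)/5 = 1.0166

1.0166


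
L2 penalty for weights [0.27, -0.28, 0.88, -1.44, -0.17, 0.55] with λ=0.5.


‖w‖₂² = (0.27)² + (-0.28)² + (0.88)² + (-1.44)² + (-0.17)² + (0.55)²
     = 0.0729 + 0.0784 + 0.7744 + 2.0736 + 0.0289 + 0.3025
     = 3.3307
λ·‖w‖₂² = 0.5·3.3307 = 1.66535

1.66535


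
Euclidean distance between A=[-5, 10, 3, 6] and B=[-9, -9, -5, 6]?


d = √((-5+ 9)² + (10+ 9)² + (3+ 5)² + (6-6)²)
  = √(16 + 361 + 64 + 0)
  = √441 = 21.0

21.0


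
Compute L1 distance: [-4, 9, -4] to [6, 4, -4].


d = |-4-6| + |9-4| + |-4+ 4|
  = 10 + 5 + 0
  = 15

15


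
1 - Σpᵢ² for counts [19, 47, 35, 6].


Probabilities: [19/107, 47/107, 35/107, 6/107] ≈ [0.1776, 0.4393, 0.3271, 0.0561]
Σpᵢ² = (361 + 2209 + 1225 + 36)/107² = 3831/11449
Gini = 1 - Σpᵢ² = 1 - 3831/11449 = 0.6654

0.6654


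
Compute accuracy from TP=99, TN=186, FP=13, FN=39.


Accuracy = (TP+TN)/(TP+TN+FP+FN)
= (99+186)/(337)
= 285/337 = 84.57%

84.57%


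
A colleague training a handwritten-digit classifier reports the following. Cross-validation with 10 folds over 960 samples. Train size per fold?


Fold size = 960/10 = 96
Training per fold = 960 - 96 = 864

864


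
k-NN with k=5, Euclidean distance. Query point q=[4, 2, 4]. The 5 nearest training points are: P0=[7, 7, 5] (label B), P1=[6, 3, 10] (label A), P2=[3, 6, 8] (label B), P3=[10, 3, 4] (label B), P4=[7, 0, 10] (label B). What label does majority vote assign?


d(q,P0) = 5.9161  (label B)
d(q,P1) = 6.4031  (label A)
d(q,P2) = 5.7446  (label B)
d(q,P3) = 6.0828  (label B)
d(q,P4) = 7.0  (label B)
Votes: A=1, B=4
Majority → B

B


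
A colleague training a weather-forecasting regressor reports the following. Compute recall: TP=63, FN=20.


Recall = TP/(TP+FN)
= 63/(63+20)
= 63/83 = 75.9%

75.9%


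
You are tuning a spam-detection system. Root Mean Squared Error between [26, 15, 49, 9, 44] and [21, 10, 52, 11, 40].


MSE = 79/5 = 15.8
RMSE = √(79/5) = 3.9749

3.9749


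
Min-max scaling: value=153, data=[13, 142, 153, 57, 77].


min=13, max=153
(153-13)/(153-13) = 140/140 = 1.0

1.0


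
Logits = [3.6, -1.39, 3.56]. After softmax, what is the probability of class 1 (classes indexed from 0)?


Exponentials: e^3.6=36.5982, e^-1.39=0.2491, e^3.56=35.1632
Sum = 72.0105
Softmax = [0.5082, 0.0035, 0.4883]
p[1] = 0.2491/72.0105 = 0.0035

0.0035


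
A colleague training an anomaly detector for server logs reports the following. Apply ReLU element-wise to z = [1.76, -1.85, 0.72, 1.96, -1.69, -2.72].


ReLU(1.76) = max(0, 1.76) = 1.76
ReLU(-1.85) = max(0, -1.85) = 0.0
ReLU(0.72) = max(0, 0.72) = 0.72
ReLU(1.96) = max(0, 1.96) = 1.96
ReLU(-1.69) = max(0, -1.69) = 0.0
ReLU(-2.72) = max(0, -2.72) = 0.0
result = [1.76, 0.0, 0.72, 1.96, 0.0, 0.0]

[1.76, 0.0, 0.72, 1.96, 0.0, 0.0]


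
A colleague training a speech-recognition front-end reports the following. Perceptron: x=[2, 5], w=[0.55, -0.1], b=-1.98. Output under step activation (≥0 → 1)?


z = (2)·(0.55) + (5)·(-0.1) - 1.98
  = -1.38
step(z) = 0 (z<0)

0


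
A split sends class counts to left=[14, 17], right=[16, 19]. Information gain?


Parent = [30, 36], H_parent = 0.994
H_left = 0.9932 (n=31), H_right = 0.9947 (n=35)
H_children = (31/66)·0.9932 + (35/66)·0.9947 = 0.994
IG = 0.994 - 0.994 = 0.0

0.0


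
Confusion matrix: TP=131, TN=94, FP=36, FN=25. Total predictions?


Total = TP + TN + FP + FN
= 131 + 94 + 36 + 25
= 286
(Predicted positive: 167, predicted negative: 119)

286


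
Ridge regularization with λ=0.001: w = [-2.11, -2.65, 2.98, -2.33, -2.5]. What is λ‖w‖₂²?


‖w‖₂² = (-2.11)² + (-2.65)² + (2.98)² + (-2.33)² + (-2.5)²
     = 4.4521 + 7.0225 + 8.8804 + 5.4289 + 6.25
     = 32.0339
λ·‖w‖₂² = 0.001·32.0339 = 0.032034

0.032034


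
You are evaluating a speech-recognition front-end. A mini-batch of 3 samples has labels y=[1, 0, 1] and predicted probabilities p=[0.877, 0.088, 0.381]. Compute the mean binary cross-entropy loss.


L[0] = -ln(0.877) = 0.1312
L[1] = -ln(1-0.088) = -ln(0.912) = 0.0921
L[2] = -ln(0.381) = 0.965
mean = (0.1312 + 0.0921 + 0.965)/3 = 0.3961

0.3961


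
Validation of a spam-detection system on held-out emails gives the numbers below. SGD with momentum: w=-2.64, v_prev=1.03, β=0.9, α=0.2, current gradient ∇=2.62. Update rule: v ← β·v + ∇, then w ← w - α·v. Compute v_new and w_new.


v_new = 0.9·1.03 + 2.62 = 0.927 + 2.62 = 3.547
w_new = -2.64 - 0.2·3.547 = -2.64 - 0.7094 = -3.3494

v_new=3.547, w_new=-3.3494


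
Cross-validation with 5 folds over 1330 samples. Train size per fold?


Fold size = 1330/5 = 266
Training per fold = 1330 - 266 = 1064

1064


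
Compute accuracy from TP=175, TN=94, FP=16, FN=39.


Accuracy = (TP+TN)/(TP+TN+FP+FN)
= (175+94)/(324)
= 269/324 = 83.02%

83.02%


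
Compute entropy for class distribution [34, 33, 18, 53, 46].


Probabilities: [34/184, 33/184, 18/184, 53/184, 46/184] ≈ [0.1848, 0.1793, 0.0978, 0.288, 0.25]
H = -((34/184)·log₂(34/184) + (33/184)·log₂(33/184) + (18/184)·log₂(18/184) + (53/184)·log₂(53/184) + (46/184)·log₂(46/184))
  = 2.2401 bits

2.2401 bits


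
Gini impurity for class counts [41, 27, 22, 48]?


Probabilities: [41/138, 27/138, 22/138, 48/138] ≈ [0.2971, 0.1957, 0.1594, 0.3478]
Σpᵢ² = (1681 + 729 + 484 + 2304)/138² = 5198/19044
Gini = 1 - Σpᵢ² = 1 - 5198/19044 = 0.7271

0.7271


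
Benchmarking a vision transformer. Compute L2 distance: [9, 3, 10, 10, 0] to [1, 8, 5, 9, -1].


d = √((9-1)² + (3-8)² + (10-5)² + (10-9)² + (0+ 1)²)
  = √(64 + 25 + 25 + 1 + 1)
  = √116 = 10.7703

10.7703


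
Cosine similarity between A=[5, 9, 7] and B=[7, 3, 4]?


A·B = 5·7 + 9·3 + 7·4 = 90
‖A‖ = √155 = 12.4499, ‖B‖ = √74 = 8.6023
cos = 90/(√155·√74) = 90/√11470 = 0.8404

0.8404


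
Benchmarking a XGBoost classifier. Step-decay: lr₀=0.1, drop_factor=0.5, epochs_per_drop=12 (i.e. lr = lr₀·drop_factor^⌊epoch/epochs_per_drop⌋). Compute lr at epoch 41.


n_drops = ⌊41/12⌋ = 3
lr = 0.1·0.5^3 = 0.1·0.125 = 0.0125

0.0125


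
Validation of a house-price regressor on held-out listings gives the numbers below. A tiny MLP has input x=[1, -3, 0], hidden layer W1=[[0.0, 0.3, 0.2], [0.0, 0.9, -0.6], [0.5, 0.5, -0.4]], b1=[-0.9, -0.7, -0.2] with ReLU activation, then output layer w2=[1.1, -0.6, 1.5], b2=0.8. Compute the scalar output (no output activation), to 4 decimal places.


z1[0] = (0.0)·(1) + (0.3)·(-3) + (0.2)·(0) - 0.9 = -1.8
z1[1] = (0.0)·(1) + (0.9)·(-3) + (-0.6)·(0) - 0.7 = -3.4
z1[2] = (0.5)·(1) + (0.5)·(-3) + (-0.4)·(0) - 0.2 = -1.2
h = ReLU(z1) = [0.0, 0.0, 0.0]
output = (1.1)·(0.0) + (-0.6)·(0.0) + (1.5)·(0.0) + 0.8 = 0.8

0.8


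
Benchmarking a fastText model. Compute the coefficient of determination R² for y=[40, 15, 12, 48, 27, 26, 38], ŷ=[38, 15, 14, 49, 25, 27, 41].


ȳ = 29.4286
SS_res = Σ(y-ŷ)² = 23
SS_tot = Σ(y-ȳ)² = 1059.71
R² = 1 - SS_res/SS_tot = 1 - 0.0217 = 0.9783

0.9783


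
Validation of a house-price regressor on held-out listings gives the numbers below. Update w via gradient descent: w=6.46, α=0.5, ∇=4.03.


w_new = w - α·∇
= 6.46 - 0.5·4.03
= 6.46 - 2.015
= 4.445

4.445


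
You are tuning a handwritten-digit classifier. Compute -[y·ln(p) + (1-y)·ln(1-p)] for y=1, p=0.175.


BCE = -[y·ln(p) + (1-y)·ln(1-p)]
= -1·ln(0.175) - 0
= -ln(0.175) = 1.743

1.743


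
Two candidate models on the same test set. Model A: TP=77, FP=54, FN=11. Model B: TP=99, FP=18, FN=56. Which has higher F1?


Model A: P=77/131=0.5878, R=77/88=0.875, F1=2PR/(P+R)=2TP/(2TP+FP+FN)=154/219=0.7032
Model B: P=99/117=0.8462, R=99/155=0.6387, F1=2PR/(P+R)=2TP/(2TP+FP+FN)=198/272=0.7279
0.7032 < 0.7279 → Model B

Model B


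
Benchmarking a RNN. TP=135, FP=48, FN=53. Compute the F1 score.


Precision = 135/183 = 0.7377
Recall = 135/188 = 0.7181
F1 = 2·P·R/(P+R) = 2·TP/(2·TP+FP+FN) = 270/(270+48+53) = 270/371 = 0.7278

0.7278


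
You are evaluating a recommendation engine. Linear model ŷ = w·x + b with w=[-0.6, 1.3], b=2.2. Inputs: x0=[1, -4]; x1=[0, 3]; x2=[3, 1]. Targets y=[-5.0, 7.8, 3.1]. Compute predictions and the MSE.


ŷ0 = (-0.6)·(1) + (1.3)·(-4) + 2.2 = -3.6
ŷ1 = (-0.6)·(0) + (1.3)·(3) + 2.2 = 6.1
ŷ2 = (-0.6)·(3) + (1.3)·(1) + 2.2 = 1.7
errors² = [1.96, 2.89, 1.96]
MSE = 6.8100/3 = 2.27

2.27


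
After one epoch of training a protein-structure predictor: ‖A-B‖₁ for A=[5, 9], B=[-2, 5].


d = |5+ 2| + |9-5|
  = 7 + 4
  = 11

11


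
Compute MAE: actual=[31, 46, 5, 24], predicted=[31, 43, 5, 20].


Absolute errors: |31-31|=0, |46-43|=3, |5-5|=0, |24-20|=4
Sum = 7
MAE = 7/4 = 7/4

7/4


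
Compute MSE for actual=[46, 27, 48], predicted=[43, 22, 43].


Squared errors: (46-43)²=9, (27-22)²=25, (48-43)²=25
Sum = 59
MSE = 59/3 = 59/3

59/3


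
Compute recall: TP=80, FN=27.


Recall = TP/(TP+FN)
= 80/(80+27)
= 80/107 = 74.77%

74.77%


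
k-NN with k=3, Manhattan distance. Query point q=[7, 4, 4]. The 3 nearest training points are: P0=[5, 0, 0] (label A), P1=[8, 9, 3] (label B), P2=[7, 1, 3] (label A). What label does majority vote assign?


d(q,P0) = 10  (label A)
d(q,P1) = 7  (label B)
d(q,P2) = 4  (label A)
Votes: A=2, B=1
Majority → A

A


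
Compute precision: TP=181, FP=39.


Precision = TP/(TP+FP)
= 181/(181+39)
= 181/220 = 82.27%

82.27%


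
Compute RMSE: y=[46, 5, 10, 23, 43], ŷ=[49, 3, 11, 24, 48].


MSE = 40/5 = 8
RMSE = √(40/5) = 2.8284

2.8284


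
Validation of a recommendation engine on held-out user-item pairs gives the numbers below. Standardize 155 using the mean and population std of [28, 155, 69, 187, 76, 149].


μ = 110.6667, σ = 56.3225
z = (155 - 110.6667)/56.3225 = 0.7871

0.7871


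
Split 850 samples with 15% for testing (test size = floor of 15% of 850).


Test = ⌊850·15/100⌋ = 127
Train = 850 - 127 = 723

Train: 723, Test: 127


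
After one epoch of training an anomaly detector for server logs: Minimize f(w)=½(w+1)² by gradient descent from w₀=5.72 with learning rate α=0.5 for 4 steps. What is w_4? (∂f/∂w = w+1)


step 1: grad = 5.72+1 = 6.72; w = 5.72 - 0.5·(6.72) = 2.36
step 2: grad = 2.36+1 = 3.36; w = 2.36 - 0.5·(3.36) = 0.68
step 3: grad = 0.68+1 = 1.68; w = 0.68 - 0.5·(1.68) = -0.16
step 4: grad = -0.16+1 = 0.84; w = -0.16 - 0.5·(0.84) = -0.58

-0.58


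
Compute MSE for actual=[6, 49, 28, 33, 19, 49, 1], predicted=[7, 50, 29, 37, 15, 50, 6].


Squared errors: (6-7)²=1, (49-50)²=1, (28-29)²=1, (33-37)²=16, (19-15)²=16, (49-50)²=1, (1-6)²=25
Sum = 61
MSE = 61/7 = 61/7

61/7


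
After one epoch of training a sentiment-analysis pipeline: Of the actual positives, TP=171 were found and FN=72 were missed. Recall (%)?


Recall = TP/(TP+FN)
= 171/(171+72)
= 171/243 = 70.37%

70.37%


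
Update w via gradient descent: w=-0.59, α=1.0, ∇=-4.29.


w_new = w - α·∇
= -0.59 - 1.0·-4.29
= -0.59 + 4.29
= 3.7

3.7


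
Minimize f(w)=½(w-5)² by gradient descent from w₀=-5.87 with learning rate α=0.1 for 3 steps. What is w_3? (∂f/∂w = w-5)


step 1: grad = -5.87-5 = -10.87; w = -5.87 - 0.1·(-10.87) = -4.783
step 2: grad = -4.783-5 = -9.783; w = -4.783 - 0.1·(-9.783) = -3.8047
step 3: grad = -3.8047-5 = -8.8047; w = -3.8047 - 0.1·(-8.8047) = -2.92423

-2.92423


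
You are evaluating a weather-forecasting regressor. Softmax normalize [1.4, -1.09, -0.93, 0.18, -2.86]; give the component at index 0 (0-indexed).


Exponentials: e^1.4=4.0552, e^-1.09=0.3362, e^-0.93=0.3946, e^0.18=1.1972, e^-2.86=0.0573
Sum = 6.0405
Softmax = [0.6713, 0.0557, 0.0653, 0.1982, 0.0095]
p[0] = 4.0552/6.0405 = 0.6713

0.6713


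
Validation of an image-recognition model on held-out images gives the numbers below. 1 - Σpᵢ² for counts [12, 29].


Probabilities: [12/41, 29/41] ≈ [0.2927, 0.7073]
Σpᵢ² = (144 + 841)/41² = 985/1681
Gini = 1 - Σpᵢ² = 1 - 985/1681 = 0.414

0.414


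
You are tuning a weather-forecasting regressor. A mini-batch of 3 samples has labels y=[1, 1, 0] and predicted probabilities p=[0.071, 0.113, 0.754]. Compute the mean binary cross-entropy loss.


L[0] = -ln(0.071) = 2.6451
L[1] = -ln(0.113) = 2.1804
L[2] = -ln(1-0.754) = -ln(0.246) = 1.4024
mean = (2.6451 + 2.1804 + 1.4024)/3 = 2.076

2.076


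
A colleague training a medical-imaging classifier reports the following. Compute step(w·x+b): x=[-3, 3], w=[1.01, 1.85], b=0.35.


z = (-3)·(1.01) + (3)·(1.85) + 0.35
  = 2.87
step(z) = 1 (z≥0)

1


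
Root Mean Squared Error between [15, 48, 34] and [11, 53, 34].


MSE = 41/3 = 13.6667
RMSE = √(41/3) = 3.6968

3.6968


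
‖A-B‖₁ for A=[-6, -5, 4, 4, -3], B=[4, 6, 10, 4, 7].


d = |-6-4| + |-5-6| + |4-10| + |4-4| + |-3-7|
  = 10 + 11 + 6 + 0 + 10
  = 37

37


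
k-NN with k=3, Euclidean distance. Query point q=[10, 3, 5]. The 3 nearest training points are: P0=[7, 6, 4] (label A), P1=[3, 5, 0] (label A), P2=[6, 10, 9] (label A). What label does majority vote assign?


d(q,P0) = 4.3589  (label A)
d(q,P1) = 8.8318  (label A)
d(q,P2) = 9.0  (label A)
Votes: A=3, B=0
Majority → A

A


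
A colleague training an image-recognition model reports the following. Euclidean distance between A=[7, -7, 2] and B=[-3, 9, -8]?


d = √((7+ 3)² + (-7-9)² + (2+ 8)²)
  = √(100 + 256 + 100)
  = √456 = 21.3542

21.3542


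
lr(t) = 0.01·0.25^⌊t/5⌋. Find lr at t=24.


n_drops = ⌊24/5⌋ = 4
lr = 0.01·0.25^4 = 0.01·0.00390625 = 0.0000390625

0.0000390625


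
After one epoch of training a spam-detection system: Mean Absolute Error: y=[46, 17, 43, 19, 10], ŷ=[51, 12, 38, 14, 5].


Absolute errors: |46-51|=5, |17-12|=5, |43-38|=5, |19-14|=5, |10-5|=5
Sum = 25
MAE = 25/5 = 5

5


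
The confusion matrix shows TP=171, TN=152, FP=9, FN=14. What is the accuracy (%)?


Accuracy = (TP+TN)/(TP+TN+FP+FN)
= (171+152)/(346)
= 323/346 = 93.35%

93.35%


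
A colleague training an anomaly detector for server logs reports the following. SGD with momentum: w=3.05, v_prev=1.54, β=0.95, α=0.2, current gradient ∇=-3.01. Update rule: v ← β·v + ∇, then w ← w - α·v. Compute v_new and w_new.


v_new = 0.95·1.54 - 3.01 = 1.463 - 3.01 = -1.547
w_new = 3.05 - 0.2·-1.547 = 3.05 + 0.3094 = 3.3594

v_new=-1.547, w_new=3.3594


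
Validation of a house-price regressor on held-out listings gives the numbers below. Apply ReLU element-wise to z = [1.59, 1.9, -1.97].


ReLU(1.59) = max(0, 1.59) = 1.59
ReLU(1.9) = max(0, 1.9) = 1.9
ReLU(-1.97) = max(0, -1.97) = 0.0
result = [1.59, 1.9, 0.0]

[1.59, 1.9, 0.0]


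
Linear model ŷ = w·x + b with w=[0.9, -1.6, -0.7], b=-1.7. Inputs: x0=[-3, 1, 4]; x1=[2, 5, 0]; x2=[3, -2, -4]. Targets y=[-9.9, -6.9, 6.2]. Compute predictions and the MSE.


ŷ0 = (0.9)·(-3) + (-1.6)·(1) + (-0.7)·(4) - 1.7 = -8.8
ŷ1 = (0.9)·(2) + (-1.6)·(5) + (-0.7)·(0) - 1.7 = -7.9
ŷ2 = (0.9)·(3) + (-1.6)·(-2) + (-0.7)·(-4) - 1.7 = 7.0
errors² = [1.21, 1.0, 0.64]
MSE = 2.8500/3 = 0.95

0.95
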